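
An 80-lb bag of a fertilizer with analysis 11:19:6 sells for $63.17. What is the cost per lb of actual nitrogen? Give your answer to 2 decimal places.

$7.18 per lb N

N in bag = 80 × 11% = 8.8 lb.
Cost per lb N = $63.17 / 8.8 = $7.1784.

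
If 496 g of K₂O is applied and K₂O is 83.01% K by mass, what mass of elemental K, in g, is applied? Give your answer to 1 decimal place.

411.7 g K

K = 496 × 0.8301 = 411.73 g.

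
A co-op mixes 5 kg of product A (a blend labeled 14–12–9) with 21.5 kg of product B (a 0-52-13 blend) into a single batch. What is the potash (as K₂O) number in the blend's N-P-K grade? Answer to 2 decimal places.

12.25% K₂O

Total mass = 5 + 21.5 = 26.5 kg.
K₂O mass = 9%×5 + 13%×21.5 = 3.245 kg.
% K₂O = 3.245 / 26.5 = 12.2453%.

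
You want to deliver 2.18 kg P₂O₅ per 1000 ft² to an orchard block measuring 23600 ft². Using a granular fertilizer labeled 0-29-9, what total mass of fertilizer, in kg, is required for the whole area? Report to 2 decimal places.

177.41 kg

Product per 1000 ft² = 2.18 / 29% = 7.51724 kg.
Total product = 7.51724 × 23600 / 1000 = 177.407 kg.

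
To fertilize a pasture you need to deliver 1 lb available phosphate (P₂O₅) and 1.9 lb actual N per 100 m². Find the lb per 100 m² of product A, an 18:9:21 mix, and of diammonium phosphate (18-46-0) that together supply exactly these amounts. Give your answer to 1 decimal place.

10.4 lb product A, 0.1 lb diammonium phosphate

Per-100 m² balance (a = product A, b = diammonium phosphate):
P₂O₅: 0.09·a + 0.46·b = 1
N: 0.18·a + 0.18·b = 1.9
Solving simultaneously: a = 10.4204, b = 0.135135.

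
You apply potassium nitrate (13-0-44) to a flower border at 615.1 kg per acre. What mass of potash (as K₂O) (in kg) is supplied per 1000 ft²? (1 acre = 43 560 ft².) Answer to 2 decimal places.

K₂O per acre = 615.1 × 44% = 270.644 kg.
Convert to per 1000 ft²: 270.644 × 0.0229568 = 6.21313 kg.

6.21 kg K₂O per thousand sq ft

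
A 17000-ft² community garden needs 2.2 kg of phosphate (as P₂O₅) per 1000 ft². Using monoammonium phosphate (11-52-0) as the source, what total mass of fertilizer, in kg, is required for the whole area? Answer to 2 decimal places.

Product per 1000 ft² = 2.2 / 52% = 4.23077 kg.
Total product = 4.23077 × 17000 / 1000 = 71.9231 kg.

71.92 kg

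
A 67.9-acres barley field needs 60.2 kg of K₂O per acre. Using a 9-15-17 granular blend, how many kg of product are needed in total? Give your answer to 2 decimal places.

Product per acre = 60.2 / 17% = 354.118 kg.
Total product = 354.118 × 67.9 = 24044.588 kg.

24044.59 kg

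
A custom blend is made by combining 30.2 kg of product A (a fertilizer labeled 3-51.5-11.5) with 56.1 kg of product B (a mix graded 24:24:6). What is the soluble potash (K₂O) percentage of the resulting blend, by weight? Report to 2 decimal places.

Total mass = 30.2 + 56.1 = 86.3 kg.
K₂O mass = 11.5%×30.2 + 6%×56.1 = 6.839 kg.
% K₂O = 6.839 / 86.3 = 7.92468%.

7.92% K₂O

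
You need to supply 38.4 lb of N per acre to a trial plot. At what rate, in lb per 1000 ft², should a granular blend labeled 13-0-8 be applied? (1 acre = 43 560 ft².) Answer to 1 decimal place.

6.8 lb of product per thousand sq ft

Product per acre = 38.4 / 13% = 295.385 lb.
Convert to per 1000 ft²: 295.385 × 0.0229568 = 6.7811 lb.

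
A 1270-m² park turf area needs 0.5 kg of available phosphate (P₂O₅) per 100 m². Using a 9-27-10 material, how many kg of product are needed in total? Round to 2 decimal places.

23.52 kg

Product per 100 m² = 0.5 / 27% = 1.85185 kg.
Total product = 1.85185 × 1270 / 100 = 23.5185 kg.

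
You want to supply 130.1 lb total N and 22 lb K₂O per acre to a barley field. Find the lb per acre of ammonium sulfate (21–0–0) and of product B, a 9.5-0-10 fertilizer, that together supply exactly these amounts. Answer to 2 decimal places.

520.00 lb ammonium sulfate, 220.00 lb product B

Let a = lb of ammonium sulfate, b = lb of product B (per acre).
N: 0.21·a + 0.095·b = 130.1
K₂O: 0·a + 0.1·b = 22
Solving simultaneously: a = 520, b = 220.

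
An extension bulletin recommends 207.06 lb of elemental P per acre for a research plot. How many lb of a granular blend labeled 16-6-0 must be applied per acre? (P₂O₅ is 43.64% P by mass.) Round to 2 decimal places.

7907.88 lb of product per acre

As P₂O₅: 207.06 / 0.4364 = 474.473 lb per acre.
Product per acre = 474.473 / 6% = 7907.883 lb.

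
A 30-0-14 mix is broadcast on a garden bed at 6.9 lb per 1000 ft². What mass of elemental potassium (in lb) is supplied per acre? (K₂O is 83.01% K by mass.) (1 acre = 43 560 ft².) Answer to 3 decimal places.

34.930 lb K per acre

K₂O per 1000 ft² = 6.9 × 14% = 0.966 lb.
Elemental K = 0.966 × 0.8301 = 0.801877 lb per 1000 ft².
Convert to per acre: 0.801877 × 43.56 = 34.9297 lb.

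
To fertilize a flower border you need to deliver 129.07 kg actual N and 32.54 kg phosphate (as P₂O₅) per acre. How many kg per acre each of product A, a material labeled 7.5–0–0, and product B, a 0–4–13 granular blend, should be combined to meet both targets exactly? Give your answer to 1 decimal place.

1720.9 kg product A, 813.5 kg product B

Per-acre balance (a = product A, b = product B):
N: 0.075·a + 0·b = 129.07
P₂O₅: 0·a + 0.04·b = 32.54
Solving simultaneously: a = 1720.93, b = 813.5.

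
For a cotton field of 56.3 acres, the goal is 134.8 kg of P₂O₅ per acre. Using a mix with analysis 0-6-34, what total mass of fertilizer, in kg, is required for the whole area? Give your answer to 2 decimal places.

Product per acre = 134.8 / 6% = 2246.67 kg.
Total product = 2246.67 × 56.3 = 126487.333 kg.

126487.33 kg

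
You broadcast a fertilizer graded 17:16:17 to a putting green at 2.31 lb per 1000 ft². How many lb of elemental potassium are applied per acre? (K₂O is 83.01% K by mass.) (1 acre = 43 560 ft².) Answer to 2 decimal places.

14.20 lb K per acre

K₂O per 1000 ft² = 2.31 × 17% = 0.3927 lb.
Elemental K = 0.3927 × 0.8301 = 0.32598 lb per 1000 ft².
Convert to per acre: 0.32598 × 43.56 = 14.1997 lb.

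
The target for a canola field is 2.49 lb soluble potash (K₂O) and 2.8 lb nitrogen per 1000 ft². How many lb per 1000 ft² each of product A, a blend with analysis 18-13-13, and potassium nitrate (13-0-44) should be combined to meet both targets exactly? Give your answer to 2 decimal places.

Per-1000 ft² balance (a = product A, b = potassium nitrate):
K₂O: 0.13·a + 0.44·b = 2.49
N: 0.18·a + 0.13·b = 2.8
Eliminate b: (row1) − 0.44/0.13·(row2) → -0.479231·a = -6.98692, so a = 14.5795.
Then b = (2.8 − 0.18·14.5795) / 0.13 = 1.35152.

14.58 lb product A, 1.35 lb potassium nitrate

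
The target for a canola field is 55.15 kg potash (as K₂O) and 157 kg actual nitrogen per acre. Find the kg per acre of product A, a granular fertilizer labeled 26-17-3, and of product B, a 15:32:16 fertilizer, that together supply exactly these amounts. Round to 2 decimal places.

454.11 kg product A, 259.54 kg product B

Let a = kg of product A, b = kg of product B (per acre).
K₂O: 0.03·a + 0.16·b = 55.15
N: 0.26·a + 0.15·b = 157
Eliminate a: (row1) − 0.03/0.26·(row2) → 0.142692·b = 37.0346, so b = 259.542.
Back-substitute: a = (55.15 − 0.16·259.542) / 0.03 = 454.111.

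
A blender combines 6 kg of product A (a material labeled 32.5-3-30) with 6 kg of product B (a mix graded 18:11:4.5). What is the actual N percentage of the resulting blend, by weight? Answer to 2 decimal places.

25.25% N

Total mass = 6 + 6 = 12 kg.
N mass = 32.5%×6 + 18%×6 = 3.03 kg.
% N = 3.03 / 12 = 25.25%.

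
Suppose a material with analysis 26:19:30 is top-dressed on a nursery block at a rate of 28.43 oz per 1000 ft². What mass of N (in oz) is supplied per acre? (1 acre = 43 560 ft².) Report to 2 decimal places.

321.99 oz N per acre

nitrogen per 1000 ft² = 28.43 × 26% = 7.3918 oz.
Convert to per acre: 7.3918 × 43.56 = 321.987 oz.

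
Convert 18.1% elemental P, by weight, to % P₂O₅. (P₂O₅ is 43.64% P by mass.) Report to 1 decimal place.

%P₂O₅ = 18.1 / 0.4364 = 41.4757%.

41.5% P₂O₅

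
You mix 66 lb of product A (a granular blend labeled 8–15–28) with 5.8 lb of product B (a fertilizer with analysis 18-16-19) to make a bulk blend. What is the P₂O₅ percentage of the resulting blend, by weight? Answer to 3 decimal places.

15.081% P₂O₅

Total mass = 66 + 5.8 = 71.8 lb.
P₂O₅ mass = 15%×66 + 16%×5.8 = 10.828 lb.
% P₂O₅ = 10.828 / 71.8 = 15.0808%.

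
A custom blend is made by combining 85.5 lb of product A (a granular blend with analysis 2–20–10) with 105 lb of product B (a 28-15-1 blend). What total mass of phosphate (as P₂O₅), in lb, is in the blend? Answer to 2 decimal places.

P₂O₅ mass = 20%×85.5 + 15%×105 = 32.85 lb.

32.85 lb P₂O₅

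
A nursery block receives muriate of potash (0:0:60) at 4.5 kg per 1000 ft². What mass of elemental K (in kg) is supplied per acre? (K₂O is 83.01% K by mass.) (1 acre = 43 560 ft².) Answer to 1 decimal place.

97.6 kg K per acre

K₂O per 1000 ft² = 4.5 × 60% = 2.7 kg.
Elemental K = 2.7 × 0.8301 = 2.24127 kg per 1000 ft².
Convert to per acre: 2.24127 × 43.56 = 97.6297 kg.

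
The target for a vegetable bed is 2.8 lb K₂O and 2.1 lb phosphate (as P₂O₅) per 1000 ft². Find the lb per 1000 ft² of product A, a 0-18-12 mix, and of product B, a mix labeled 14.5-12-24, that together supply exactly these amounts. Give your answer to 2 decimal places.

5.83 lb product A, 8.75 lb product B

Per-1000 ft² balance (a = product A, b = product B):
K₂O: 0.12·a + 0.24·b = 2.8
P₂O₅: 0.18·a + 0.12·b = 2.1
Eliminate b: (row1) − 0.24/0.12·(row2) → -0.24·a = -1.4, so a = 5.83333.
Then b = (2.1 − 0.18·5.83333) / 0.12 = 8.75.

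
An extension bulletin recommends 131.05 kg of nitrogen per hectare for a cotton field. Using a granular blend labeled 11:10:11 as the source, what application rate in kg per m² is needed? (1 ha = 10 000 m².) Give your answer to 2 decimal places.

0.12 kg of product per sq m

Product per hectare = 131.05 / 11% = 1191.36 kg.
Convert to per m²: 1191.36 × 0.0001 = 0.119136 kg.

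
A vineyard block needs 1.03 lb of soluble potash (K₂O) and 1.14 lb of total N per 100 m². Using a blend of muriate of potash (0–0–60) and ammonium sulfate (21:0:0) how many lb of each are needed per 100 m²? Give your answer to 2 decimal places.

1.72 lb muriate of potash, 5.43 lb ammonium sulfate

With a, b = lb per 100 m² of muriate of potash and ammonium sulfate:
K₂O: 0.6·a + 0·b = 1.03
N: 0·a + 0.21·b = 1.14
Solving simultaneously: a = 1.71667, b = 5.42857.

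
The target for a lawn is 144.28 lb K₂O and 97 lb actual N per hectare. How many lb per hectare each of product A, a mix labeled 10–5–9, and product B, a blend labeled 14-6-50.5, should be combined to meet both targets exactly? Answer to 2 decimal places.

Per-hectare balance (a = product A, b = product B):
K₂O: 0.09·a + 0.505·b = 144.28
N: 0.1·a + 0.14·b = 97
Eliminate a: (row1) − 0.09/0.1·(row2) → 0.379·b = 56.98, so b = 150.343.
Back-substitute: a = (144.28 − 0.505·150.343) / 0.09 = 759.5198.

759.52 lb product A, 150.34 lb product B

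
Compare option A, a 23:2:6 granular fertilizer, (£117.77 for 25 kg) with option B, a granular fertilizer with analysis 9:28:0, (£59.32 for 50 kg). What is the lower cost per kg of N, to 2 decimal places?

£13.18 per kg N (option B)

option A: N per bag = 25 × 23% = 5.75 kg; cost = 117.77 / 5.75 = £20.4817/kg N.
option B: N per bag = 50 × 9% = 4.5 kg; cost = 59.32 / 4.5 = £13.1822/kg N.
option B is cheaper.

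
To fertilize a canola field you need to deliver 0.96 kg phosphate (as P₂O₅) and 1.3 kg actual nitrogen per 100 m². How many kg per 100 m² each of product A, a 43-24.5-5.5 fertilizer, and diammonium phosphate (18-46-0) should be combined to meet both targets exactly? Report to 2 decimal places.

With a, b = kg per 100 m² of product A and diammonium phosphate:
P₂O₅: 0.245·a + 0.46·b = 0.96
N: 0.43·a + 0.18·b = 1.3
From row1: a = (0.96 − 0.46·b) / 0.245.
Into row2: 0.43·(0.96 − 0.46·b)/0.245 + 0.18·b = 1.3 → b = 0.613533, a = 2.76643.

2.77 kg product A, 0.61 kg diammonium phosphate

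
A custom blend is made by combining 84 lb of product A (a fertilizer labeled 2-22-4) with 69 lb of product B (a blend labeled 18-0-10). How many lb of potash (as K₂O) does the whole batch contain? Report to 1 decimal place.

10.3 lb K₂O

K₂O mass = 4%×84 + 10%×69 = 10.26 lb.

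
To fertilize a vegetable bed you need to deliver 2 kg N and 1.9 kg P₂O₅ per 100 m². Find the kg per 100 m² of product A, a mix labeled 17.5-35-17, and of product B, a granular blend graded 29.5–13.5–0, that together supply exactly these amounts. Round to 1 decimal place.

3.6 kg product A, 4.6 kg product B

With a, b = kg per 100 m² of product A and product B:
N: 0.175·a + 0.295·b = 2
P₂O₅: 0.35·a + 0.135·b = 1.9
Eliminate b: (row1) − 0.295/0.135·(row2) → -0.589815·a = -2.15185, so a = 3.64835.
Then b = (1.9 − 0.35·3.64835) / 0.135 = 4.61538.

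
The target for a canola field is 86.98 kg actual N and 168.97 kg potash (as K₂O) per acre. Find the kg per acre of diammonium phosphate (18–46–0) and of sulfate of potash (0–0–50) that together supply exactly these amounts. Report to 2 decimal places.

483.22 kg diammonium phosphate, 337.94 kg sulfate of potash

Per-acre balance (a = diammonium phosphate, b = sulfate of potash):
N: 0.18·a + 0·b = 86.98
K₂O: 0·a + 0.5·b = 168.97
Solving simultaneously: a = 483.222, b = 337.94.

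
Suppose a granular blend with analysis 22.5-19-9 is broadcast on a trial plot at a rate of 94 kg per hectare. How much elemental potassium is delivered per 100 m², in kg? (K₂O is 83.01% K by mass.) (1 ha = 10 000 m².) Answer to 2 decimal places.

K₂O per hectare = 94 × 9% = 8.46 kg.
Elemental K = 8.46 × 0.8301 = 7.02265 kg per hectare.
Convert to per 100 m²: 7.02265 × 0.01 = 0.0702265 kg.

0.07 kg K per hundred sq m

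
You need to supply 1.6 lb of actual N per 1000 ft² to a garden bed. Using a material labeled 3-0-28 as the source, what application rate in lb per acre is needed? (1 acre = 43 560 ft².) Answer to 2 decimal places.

2323.20 lb of product per acre

Product per 1000 ft² = 1.6 / 3% = 53.3333 lb.
Convert to per acre: 53.3333 × 43.56 = 2323.2 lb.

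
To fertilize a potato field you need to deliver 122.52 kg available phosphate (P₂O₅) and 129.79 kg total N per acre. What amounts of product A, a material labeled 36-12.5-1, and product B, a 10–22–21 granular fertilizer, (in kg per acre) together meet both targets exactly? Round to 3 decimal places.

244.405 kg product A, 418.043 kg product B

Let a = kg of product A, b = kg of product B (per acre).
P₂O₅: 0.125·a + 0.22·b = 122.52
N: 0.36·a + 0.1·b = 129.79
Eliminate a: (row1) − 0.125/0.36·(row2) → 0.185278·b = 77.454, so b = 418.0427.
Back-substitute: a = (122.52 − 0.22·418.0427) / 0.125 = 244.4048.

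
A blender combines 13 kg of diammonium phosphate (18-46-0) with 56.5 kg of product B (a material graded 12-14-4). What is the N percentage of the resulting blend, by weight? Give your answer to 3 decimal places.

13.122% N

Total mass = 13 + 56.5 = 69.5 kg.
N mass = 18%×13 + 12%×56.5 = 9.12 kg.
% N = 9.12 / 69.5 = 13.1223%.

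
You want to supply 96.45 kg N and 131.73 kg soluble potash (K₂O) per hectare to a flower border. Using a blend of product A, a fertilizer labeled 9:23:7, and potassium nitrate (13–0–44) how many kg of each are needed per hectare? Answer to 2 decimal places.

With a, b = kg per hectare of product A and potassium nitrate:
N: 0.09·a + 0.13·b = 96.45
K₂O: 0.07·a + 0.44·b = 131.73
Eliminate b: (row1) − 0.13/0.44·(row2) → 0.0693182·a = 57.5298, so a = 829.938.
Then b = (131.73 − 0.07·829.938) / 0.44 = 167.351.

829.94 kg product A, 167.35 kg potassium nitrate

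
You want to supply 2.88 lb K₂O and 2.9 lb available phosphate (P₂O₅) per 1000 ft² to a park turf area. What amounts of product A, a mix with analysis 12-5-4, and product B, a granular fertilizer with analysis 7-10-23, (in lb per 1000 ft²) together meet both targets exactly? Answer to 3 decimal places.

50.533 lb product A, 3.733 lb product B

Per-1000 ft² balance (a = product A, b = product B):
K₂O: 0.04·a + 0.23·b = 2.88
P₂O₅: 0.05·a + 0.1·b = 2.9
From row1: a = (2.88 − 0.23·b) / 0.04.
Into row2: 0.05·(2.88 − 0.23·b)/0.04 + 0.1·b = 2.9 → b = 3.73333, a = 50.5333.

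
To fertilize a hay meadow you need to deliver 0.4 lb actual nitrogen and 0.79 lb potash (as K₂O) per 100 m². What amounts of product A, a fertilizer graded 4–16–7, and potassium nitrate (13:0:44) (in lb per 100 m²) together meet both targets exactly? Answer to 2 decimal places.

Let a = lb of product A, b = lb of potassium nitrate (per 100 m²).
N: 0.04·a + 0.13·b = 0.4
K₂O: 0.07·a + 0.44·b = 0.79
Eliminate a: (row1) − 0.04/0.07·(row2) → -0.121429·b = -0.0514286, so b = 0.423529.
Back-substitute: a = (0.4 − 0.13·0.423529) / 0.04 = 8.62353.

8.62 lb product A, 0.42 lb potassium nitrate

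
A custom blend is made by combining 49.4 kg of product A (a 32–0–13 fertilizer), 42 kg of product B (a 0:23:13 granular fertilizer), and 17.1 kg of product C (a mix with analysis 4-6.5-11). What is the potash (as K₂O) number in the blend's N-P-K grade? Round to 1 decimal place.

12.7% K₂O

Total mass = 49.4 + 42 + 17.1 = 108.5 kg.
K₂O mass = 13%×49.4 + 13%×42 + 11%×17.1 = 13.763 kg.
% K₂O = 13.763 / 108.5 = 12.6848%.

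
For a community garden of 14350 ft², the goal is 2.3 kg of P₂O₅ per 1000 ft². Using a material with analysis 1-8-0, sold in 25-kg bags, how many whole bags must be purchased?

17 bags

Product per 1000 ft² = 2.3 / 8% = 28.75 kg.
Total product = 28.75 × 14350 / 1000 = 412.562 kg.
Bags = ⌈412.562 / 25⌉ = 17.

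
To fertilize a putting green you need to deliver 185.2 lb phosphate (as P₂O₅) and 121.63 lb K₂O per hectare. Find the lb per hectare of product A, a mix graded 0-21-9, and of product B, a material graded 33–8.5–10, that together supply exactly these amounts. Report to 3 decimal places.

612.843 lb product A, 664.742 lb product B

Let a = lb of product A, b = lb of product B (per hectare).
P₂O₅: 0.21·a + 0.085·b = 185.2
K₂O: 0.09·a + 0.1·b = 121.63
From row1: a = (185.2 − 0.085·b) / 0.21.
Into row2: 0.09·(185.2 − 0.085·b)/0.21 + 0.1·b = 121.63 → b = 664.7416, a = 612.8427.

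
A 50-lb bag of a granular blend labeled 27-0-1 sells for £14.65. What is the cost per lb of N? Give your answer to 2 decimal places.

N in bag = 50 × 27% = 13.5 lb.
Cost per lb N = £14.65 / 13.5 = £1.0852.

£1.09 per lb N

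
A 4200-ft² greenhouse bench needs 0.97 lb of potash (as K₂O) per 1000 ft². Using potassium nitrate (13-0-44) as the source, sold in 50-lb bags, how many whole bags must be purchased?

1 bags

Product per 1000 ft² = 0.97 / 44% = 2.20455 lb.
Total product = 2.20455 × 4200 / 1000 = 9.25909 lb.
Bags = ⌈9.25909 / 50⌉ = 1.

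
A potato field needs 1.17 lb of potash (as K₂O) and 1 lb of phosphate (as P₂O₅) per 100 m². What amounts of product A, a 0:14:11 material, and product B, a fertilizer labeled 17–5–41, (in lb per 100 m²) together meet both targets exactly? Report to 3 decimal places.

Per-100 m² balance (a = product A, b = product B):
K₂O: 0.11·a + 0.41·b = 1.17
P₂O₅: 0.14·a + 0.05·b = 1
From row1: a = (1.17 − 0.41·b) / 0.11.
Into row2: 0.14·(1.17 − 0.41·b)/0.11 + 0.05·b = 1 → b = 1.03661, a = 6.77264.

6.773 lb product A, 1.037 lb product B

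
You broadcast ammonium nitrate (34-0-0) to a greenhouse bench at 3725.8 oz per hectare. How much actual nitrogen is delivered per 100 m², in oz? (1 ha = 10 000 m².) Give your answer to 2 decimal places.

nitrogen per hectare = 3725.8 × 34% = 1266.77 oz.
Convert to per 100 m²: 1266.77 × 0.01 = 12.6677 oz.

12.67 oz N per hundred sq m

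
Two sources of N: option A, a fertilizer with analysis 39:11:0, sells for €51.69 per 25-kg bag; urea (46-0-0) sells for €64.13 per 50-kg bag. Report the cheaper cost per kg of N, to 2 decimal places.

€2.79 per kg N (urea)

option A: N per bag = 25 × 39% = 9.75 kg; cost = 51.69 / 9.75 = €5.3015/kg N.
urea: N per bag = 50 × 46% = 23 kg; cost = 64.13 / 23 = €2.7883/kg N.
urea is cheaper.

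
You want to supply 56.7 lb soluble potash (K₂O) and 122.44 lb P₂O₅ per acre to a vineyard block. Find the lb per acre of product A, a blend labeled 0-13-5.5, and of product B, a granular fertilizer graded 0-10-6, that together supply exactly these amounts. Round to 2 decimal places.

728.87 lb product A, 276.87 lb product B

Let a = lb of product A, b = lb of product B (per acre).
K₂O: 0.055·a + 0.06·b = 56.7
P₂O₅: 0.13·a + 0.1·b = 122.44
Eliminate b: (row1) − 0.06/0.1·(row2) → -0.023·a = -16.764, so a = 728.8696.
Then b = (122.44 − 0.13·728.8696) / 0.1 = 276.8696.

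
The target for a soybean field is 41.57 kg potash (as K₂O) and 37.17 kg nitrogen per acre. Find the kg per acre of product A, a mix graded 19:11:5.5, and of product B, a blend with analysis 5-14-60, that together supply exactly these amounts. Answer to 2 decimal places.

Let a = kg of product A, b = kg of product B (per acre).
K₂O: 0.055·a + 0.6·b = 41.57
N: 0.19·a + 0.05·b = 37.17
From row1: a = (41.57 − 0.6·b) / 0.055.
Into row2: 0.19·(41.57 − 0.6·b)/0.055 + 0.05·b = 37.17 → b = 52.6198, a = 181.784.

181.78 kg product A, 52.62 kg product B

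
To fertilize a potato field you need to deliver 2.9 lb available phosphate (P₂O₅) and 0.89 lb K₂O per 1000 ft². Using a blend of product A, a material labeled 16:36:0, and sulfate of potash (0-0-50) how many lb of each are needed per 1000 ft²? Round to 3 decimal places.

8.056 lb product A, 1.780 lb sulfate of potash

Per-1000 ft² balance (a = product A, b = sulfate of potash):
P₂O₅: 0.36·a + 0·b = 2.9
K₂O: 0·a + 0.5·b = 0.89
Solving simultaneously: a = 8.05556, b = 1.78.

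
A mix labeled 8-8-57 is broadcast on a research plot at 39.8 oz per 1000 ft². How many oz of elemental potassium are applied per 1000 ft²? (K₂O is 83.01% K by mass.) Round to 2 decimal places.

18.83 oz K per thousand sq ft

K₂O per 1000 ft² = 39.8 × 57% = 22.686 oz.
Elemental K = 22.686 × 0.8301 = 18.8316 oz per 1000 ft².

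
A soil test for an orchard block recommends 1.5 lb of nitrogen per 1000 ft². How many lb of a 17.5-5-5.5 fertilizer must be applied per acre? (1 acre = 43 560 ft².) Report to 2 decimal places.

373.37 lb of product per acre

Product per 1000 ft² = 1.5 / 17.5% = 8.57143 lb.
Convert to per acre: 8.57143 × 43.56 = 373.371 lb.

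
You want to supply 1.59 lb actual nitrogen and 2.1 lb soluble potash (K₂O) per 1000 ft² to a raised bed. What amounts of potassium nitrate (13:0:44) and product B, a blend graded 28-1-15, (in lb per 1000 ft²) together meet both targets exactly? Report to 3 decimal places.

3.370 lb potassium nitrate, 4.114 lb product B

Let a = lb of potassium nitrate, b = lb of product B (per 1000 ft²).
N: 0.13·a + 0.28·b = 1.59
K₂O: 0.44·a + 0.15·b = 2.1
Eliminate a: (row1) − 0.13/0.44·(row2) → 0.235682·b = 0.969545, so b = 4.11379.
Back-substitute: a = (1.59 − 0.28·4.11379) / 0.13 = 3.3703.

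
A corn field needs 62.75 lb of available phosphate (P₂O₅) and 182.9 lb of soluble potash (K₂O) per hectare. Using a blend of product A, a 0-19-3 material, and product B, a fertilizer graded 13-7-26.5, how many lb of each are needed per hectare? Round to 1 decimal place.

79.3 lb product A, 681.2 lb product B

With a, b = lb per hectare of product A and product B:
P₂O₅: 0.19·a + 0.07·b = 62.75
K₂O: 0.03·a + 0.265·b = 182.9
Eliminate b: (row1) − 0.07/0.265·(row2) → 0.182075·a = 14.4368, so a = 79.2902.
Then b = (182.9 − 0.03·79.2902) / 0.265 = 681.212.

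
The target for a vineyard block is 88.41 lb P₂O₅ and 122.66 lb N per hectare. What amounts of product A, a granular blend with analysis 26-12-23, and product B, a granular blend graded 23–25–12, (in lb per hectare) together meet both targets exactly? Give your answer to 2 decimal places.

276.22 lb product A, 221.05 lb product B

With a, b = lb per hectare of product A and product B:
P₂O₅: 0.12·a + 0.25·b = 88.41
N: 0.26·a + 0.23·b = 122.66
Eliminate a: (row1) − 0.12/0.26·(row2) → 0.143846·b = 31.7977, so b = 221.053.
Back-substitute: a = (88.41 − 0.25·221.053) / 0.12 = 276.222.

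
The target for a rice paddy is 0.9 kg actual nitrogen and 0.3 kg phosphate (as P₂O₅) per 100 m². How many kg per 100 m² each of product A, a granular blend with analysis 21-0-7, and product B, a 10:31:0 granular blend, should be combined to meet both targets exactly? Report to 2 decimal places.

Let a = kg of product A, b = kg of product B (per 100 m²).
N: 0.21·a + 0.1·b = 0.9
P₂O₅: 0·a + 0.31·b = 0.3
Solving simultaneously: a = 3.82488, b = 0.967742.

3.82 kg product A, 0.97 kg product B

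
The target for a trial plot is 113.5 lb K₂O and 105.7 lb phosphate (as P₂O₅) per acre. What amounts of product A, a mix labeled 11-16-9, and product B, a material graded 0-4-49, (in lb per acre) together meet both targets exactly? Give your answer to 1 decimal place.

631.7 lb product A, 115.6 lb product B

Per-acre balance (a = product A, b = product B):
K₂O: 0.09·a + 0.49·b = 113.5
P₂O₅: 0.16·a + 0.04·b = 105.7
Eliminate a: (row1) − 0.09/0.16·(row2) → 0.4675·b = 54.0437, so b = 115.602.
Back-substitute: a = (113.5 − 0.49·115.602) / 0.09 = 631.725.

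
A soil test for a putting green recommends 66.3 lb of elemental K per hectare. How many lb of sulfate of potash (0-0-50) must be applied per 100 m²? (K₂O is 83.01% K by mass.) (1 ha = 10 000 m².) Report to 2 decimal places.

As K₂O: 66.3 / 0.8301 = 79.8699 lb per hectare.
Product per hectare = 79.8699 / 50% = 159.74 lb.
Convert to per 100 m²: 159.74 × 0.01 = 1.5974 lb.

1.60 lb of product per hundred sq m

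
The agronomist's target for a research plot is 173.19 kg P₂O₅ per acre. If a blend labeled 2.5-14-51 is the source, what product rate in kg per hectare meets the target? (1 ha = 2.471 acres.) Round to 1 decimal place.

Product per acre = 173.19 / 14% = 1237.07 kg.
Convert to per hectare: 1237.07 × 2.471 = 3056.803 kg.

3056.8 kg of product per hectare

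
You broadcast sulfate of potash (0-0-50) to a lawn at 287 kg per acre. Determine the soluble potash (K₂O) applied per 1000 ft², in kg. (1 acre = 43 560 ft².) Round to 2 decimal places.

K₂O per acre = 287 × 50% = 143.5 kg.
Convert to per 1000 ft²: 143.5 × 0.0229568 = 3.29431 kg.

3.29 kg K₂O per thousand sq ft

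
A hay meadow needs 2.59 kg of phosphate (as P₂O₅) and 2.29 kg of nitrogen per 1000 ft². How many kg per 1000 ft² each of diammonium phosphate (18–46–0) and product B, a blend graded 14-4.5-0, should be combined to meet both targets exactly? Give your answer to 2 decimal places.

With a, b = kg per 1000 ft² of diammonium phosphate and product B:
P₂O₅: 0.46·a + 0.045·b = 2.59
N: 0.18·a + 0.14·b = 2.29
Eliminate a: (row1) − 0.46/0.18·(row2) → -0.312778·b = -3.26222, so b = 10.4298.
Back-substitute: a = (2.59 − 0.045·10.4298) / 0.46 = 4.61012.

4.61 kg diammonium phosphate, 10.43 kg product B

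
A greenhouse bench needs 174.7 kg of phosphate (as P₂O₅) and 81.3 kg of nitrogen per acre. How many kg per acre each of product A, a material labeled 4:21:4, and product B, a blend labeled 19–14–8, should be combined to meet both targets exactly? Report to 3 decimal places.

Let a = kg of product A, b = kg of product B (per acre).
P₂O₅: 0.21·a + 0.14·b = 174.7
N: 0.04·a + 0.19·b = 81.3
Solving simultaneously: a = 635.8892, b = 294.0233.

635.889 kg product A, 294.023 kg product B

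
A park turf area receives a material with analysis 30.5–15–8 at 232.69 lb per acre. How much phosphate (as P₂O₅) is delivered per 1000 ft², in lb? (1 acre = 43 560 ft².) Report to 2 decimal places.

P₂O₅ per acre = 232.69 × 15% = 34.9035 lb.
Convert to per 1000 ft²: 34.9035 × 0.0229568 = 0.801274 lb.

0.80 lb P₂O₅ per thousand sq ft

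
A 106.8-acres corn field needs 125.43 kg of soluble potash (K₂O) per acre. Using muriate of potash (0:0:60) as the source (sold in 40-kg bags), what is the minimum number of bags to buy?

559 bags

Product per acre = 125.43 / 60% = 209.05 kg.
Total product = 209.05 × 106.8 = 22326.5 kg.
Bags = ⌈22326.5 / 40⌉ = 559.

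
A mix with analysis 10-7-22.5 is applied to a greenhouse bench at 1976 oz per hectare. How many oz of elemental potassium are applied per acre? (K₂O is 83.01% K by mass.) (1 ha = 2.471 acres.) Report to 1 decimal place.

149.4 oz K per acre

K₂O per hectare = 1976 × 22.5% = 444.6 oz.
Elemental K = 444.6 × 0.8301 = 369.062 oz per hectare.
Convert to per acre: 369.062 × 0.404694 = 149.358 oz.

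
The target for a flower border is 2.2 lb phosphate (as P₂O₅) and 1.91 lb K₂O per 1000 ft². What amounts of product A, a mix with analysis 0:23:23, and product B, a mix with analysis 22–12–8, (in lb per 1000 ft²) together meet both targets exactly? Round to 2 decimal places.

Let a = lb of product A, b = lb of product B (per 1000 ft²).
P₂O₅: 0.23·a + 0.12·b = 2.2
K₂O: 0.23·a + 0.08·b = 1.91
From row1: a = (2.2 − 0.12·b) / 0.23.
Into row2: 0.23·(2.2 − 0.12·b)/0.23 + 0.08·b = 1.91 → b = 7.25, a = 5.78261.

5.78 lb product A, 7.25 lb product B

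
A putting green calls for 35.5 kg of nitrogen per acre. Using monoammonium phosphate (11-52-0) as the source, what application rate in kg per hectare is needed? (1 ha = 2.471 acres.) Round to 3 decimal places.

Product per acre = 35.5 / 11% = 322.727 kg.
Convert to per hectare: 322.727 × 2.471 = 797.4591 kg.

797.459 kg of product per hectare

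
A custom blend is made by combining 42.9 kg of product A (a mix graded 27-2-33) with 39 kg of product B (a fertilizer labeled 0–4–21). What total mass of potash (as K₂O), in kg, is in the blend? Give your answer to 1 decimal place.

K₂O mass = 33%×42.9 + 21%×39 = 22.347 kg.

22.3 kg K₂O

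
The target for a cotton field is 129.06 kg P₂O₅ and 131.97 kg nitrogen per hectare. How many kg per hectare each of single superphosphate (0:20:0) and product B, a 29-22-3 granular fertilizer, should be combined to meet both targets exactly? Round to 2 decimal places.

144.72 kg single superphosphate, 455.07 kg product B

With a, b = kg per hectare of single superphosphate and product B:
P₂O₅: 0.2·a + 0.22·b = 129.06
N: 0·a + 0.29·b = 131.97
Solving simultaneously: a = 144.724, b = 455.069.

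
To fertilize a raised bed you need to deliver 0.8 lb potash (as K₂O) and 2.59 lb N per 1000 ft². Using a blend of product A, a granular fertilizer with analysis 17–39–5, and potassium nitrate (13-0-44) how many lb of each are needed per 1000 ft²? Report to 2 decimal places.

Let a = lb of product A, b = lb of potassium nitrate (per 1000 ft²).
K₂O: 0.05·a + 0.44·b = 0.8
N: 0.17·a + 0.13·b = 2.59
From row1: a = (0.8 − 0.44·b) / 0.05.
Into row2: 0.17·(0.8 − 0.44·b)/0.05 + 0.13·b = 2.59 → b = 0.0951684, a = 15.1625.

15.16 lb product A, 0.10 lb potassium nitrate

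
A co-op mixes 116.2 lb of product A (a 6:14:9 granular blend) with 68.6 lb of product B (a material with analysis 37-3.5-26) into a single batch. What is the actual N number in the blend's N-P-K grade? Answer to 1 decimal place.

17.5% N

Total mass = 116.2 + 68.6 = 184.8 lb.
N mass = 6%×116.2 + 37%×68.6 = 32.354 lb.
% N = 32.354 / 184.8 = 17.5076%.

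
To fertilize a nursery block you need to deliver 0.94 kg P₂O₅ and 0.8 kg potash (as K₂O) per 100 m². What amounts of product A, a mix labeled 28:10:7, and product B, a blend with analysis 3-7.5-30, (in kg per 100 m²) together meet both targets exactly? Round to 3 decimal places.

Per-100 m² balance (a = product A, b = product B):
P₂O₅: 0.1·a + 0.075·b = 0.94
K₂O: 0.07·a + 0.3·b = 0.8
Eliminate b: (row1) − 0.075/0.3·(row2) → 0.0825·a = 0.74, so a = 8.9697.
Then b = (0.8 − 0.07·8.9697) / 0.3 = 0.573737.

8.970 kg product A, 0.574 kg product B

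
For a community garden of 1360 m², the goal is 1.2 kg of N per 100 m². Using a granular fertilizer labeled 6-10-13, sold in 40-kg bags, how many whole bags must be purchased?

7 bags

Product per 100 m² = 1.2 / 6% = 20 kg.
Total product = 20 × 1360 / 100 = 272 kg.
Bags = ⌈272 / 40⌉ = 7.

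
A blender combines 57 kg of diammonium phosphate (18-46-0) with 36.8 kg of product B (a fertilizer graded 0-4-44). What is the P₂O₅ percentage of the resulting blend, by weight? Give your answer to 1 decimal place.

Total mass = 57 + 36.8 = 93.8 kg.
P₂O₅ mass = 46%×57 + 4%×36.8 = 27.692 kg.
% P₂O₅ = 27.692 / 93.8 = 29.5224%.

29.5% P₂O₅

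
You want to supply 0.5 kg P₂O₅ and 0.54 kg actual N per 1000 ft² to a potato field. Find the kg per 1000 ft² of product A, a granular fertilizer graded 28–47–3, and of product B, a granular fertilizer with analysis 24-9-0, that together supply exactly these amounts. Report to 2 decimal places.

Per-1000 ft² balance (a = product A, b = product B):
P₂O₅: 0.47·a + 0.09·b = 0.5
N: 0.28·a + 0.24·b = 0.54
Eliminate a: (row1) − 0.47/0.28·(row2) → -0.312857·b = -0.406429, so b = 1.29909.
Back-substitute: a = (0.5 − 0.09·1.29909) / 0.47 = 0.815068.

0.82 kg product A, 1.30 kg product B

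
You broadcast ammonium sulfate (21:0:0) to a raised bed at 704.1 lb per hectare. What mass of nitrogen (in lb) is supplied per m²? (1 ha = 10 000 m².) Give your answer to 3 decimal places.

nitrogen per hectare = 704.1 × 21% = 147.861 lb.
Convert to per m²: 147.861 × 0.0001 = 0.0147861 lb.

0.015 lb N per sq m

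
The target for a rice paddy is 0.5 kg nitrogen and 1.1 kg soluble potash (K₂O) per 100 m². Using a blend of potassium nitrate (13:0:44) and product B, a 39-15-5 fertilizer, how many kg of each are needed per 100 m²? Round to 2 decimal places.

2.45 kg potassium nitrate, 0.47 kg product B

Per-100 m² balance (a = potassium nitrate, b = product B):
N: 0.13·a + 0.39·b = 0.5
K₂O: 0.44·a + 0.05·b = 1.1
From row1: a = (0.5 − 0.39·b) / 0.13.
Into row2: 0.44·(0.5 − 0.39·b)/0.13 + 0.05·b = 1.1 → b = 0.466384, a = 2.447.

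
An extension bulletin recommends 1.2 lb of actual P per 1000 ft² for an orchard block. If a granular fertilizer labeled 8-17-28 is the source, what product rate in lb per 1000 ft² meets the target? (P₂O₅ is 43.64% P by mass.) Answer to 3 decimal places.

As P₂O₅: 1.2 / 0.4364 = 2.74977 lb per 1000 ft².
Product per 1000 ft² = 2.74977 / 17% = 16.1751 lb.

16.175 lb of product per thousand sq ft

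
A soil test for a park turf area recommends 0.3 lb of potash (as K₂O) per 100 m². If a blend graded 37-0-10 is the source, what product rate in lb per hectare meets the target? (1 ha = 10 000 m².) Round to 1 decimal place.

300.0 lb of product per hectare

Product per 100 m² = 0.3 / 10% = 3 lb.
Convert to per hectare: 3 × 100 = 300 lb.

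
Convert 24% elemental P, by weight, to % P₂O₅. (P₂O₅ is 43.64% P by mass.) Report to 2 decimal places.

55.00% P₂O₅

%P₂O₅ = 24 / 0.4364 = 54.9954%.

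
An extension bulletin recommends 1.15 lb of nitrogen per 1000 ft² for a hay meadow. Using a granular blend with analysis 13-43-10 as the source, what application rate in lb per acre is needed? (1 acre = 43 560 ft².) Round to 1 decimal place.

385.3 lb of product per acre

Product per 1000 ft² = 1.15 / 13% = 8.84615 lb.
Convert to per acre: 8.84615 × 43.56 = 385.338 lb.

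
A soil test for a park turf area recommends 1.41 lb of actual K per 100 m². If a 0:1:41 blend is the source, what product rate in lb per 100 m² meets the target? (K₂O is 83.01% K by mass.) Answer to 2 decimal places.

As K₂O: 1.41 / 0.8301 = 1.69859 lb per 100 m².
Product per 100 m² = 1.69859 / 41% = 4.1429 lb.

4.14 lb of product per hundred sq m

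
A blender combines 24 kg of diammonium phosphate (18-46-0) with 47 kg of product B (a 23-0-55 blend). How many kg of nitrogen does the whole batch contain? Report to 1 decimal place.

N mass = 18%×24 + 23%×47 = 15.13 kg.

15.1 kg N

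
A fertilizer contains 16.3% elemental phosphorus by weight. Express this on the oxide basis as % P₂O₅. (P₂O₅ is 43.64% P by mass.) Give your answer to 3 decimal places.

%P₂O₅ = 16.3 / 0.4364 = 37.3511%.

37.351% P₂O₅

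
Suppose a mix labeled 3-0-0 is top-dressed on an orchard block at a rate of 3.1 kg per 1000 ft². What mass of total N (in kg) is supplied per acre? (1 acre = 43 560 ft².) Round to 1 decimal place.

nitrogen per 1000 ft² = 3.1 × 3% = 0.093 kg.
Convert to per acre: 0.093 × 43.56 = 4.05108 kg.

4.1 kg N per acre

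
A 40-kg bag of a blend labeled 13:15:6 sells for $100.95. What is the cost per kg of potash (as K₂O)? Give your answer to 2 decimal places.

$42.06 per kg K₂O

K₂O in bag = 40 × 6% = 2.4 kg.
Cost per kg K₂O = $100.95 / 2.4 = $42.0625.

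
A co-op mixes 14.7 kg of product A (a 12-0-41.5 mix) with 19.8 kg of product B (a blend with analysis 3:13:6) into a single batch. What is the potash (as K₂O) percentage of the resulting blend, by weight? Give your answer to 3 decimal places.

Total mass = 14.7 + 19.8 = 34.5 kg.
K₂O mass = 41.5%×14.7 + 6%×19.8 = 7.2885 kg.
% K₂O = 7.2885 / 34.5 = 21.1261%.

21.126% K₂O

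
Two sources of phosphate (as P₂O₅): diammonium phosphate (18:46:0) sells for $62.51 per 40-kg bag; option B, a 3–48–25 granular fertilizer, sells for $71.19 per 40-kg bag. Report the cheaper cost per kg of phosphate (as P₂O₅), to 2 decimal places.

diammonium phosphate: P₂O₅ per bag = 40 × 46% = 18.4 kg; cost = 62.51 / 18.4 = $3.3973/kg P₂O₅.
option B: P₂O₅ per bag = 40 × 48% = 19.2 kg; cost = 71.19 / 19.2 = $3.7078/kg P₂O₅.
diammonium phosphate is cheaper.

$3.40 per kg P₂O₅ (diammonium phosphate)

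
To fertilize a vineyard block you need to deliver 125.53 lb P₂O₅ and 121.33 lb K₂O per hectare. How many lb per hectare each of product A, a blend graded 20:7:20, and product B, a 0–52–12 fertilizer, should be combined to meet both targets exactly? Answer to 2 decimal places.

502.38 lb product A, 173.78 lb product B

Per-hectare balance (a = product A, b = product B):
P₂O₅: 0.07·a + 0.52·b = 125.53
K₂O: 0.2·a + 0.12·b = 121.33
Solving simultaneously: a = 502.3849, b = 173.775.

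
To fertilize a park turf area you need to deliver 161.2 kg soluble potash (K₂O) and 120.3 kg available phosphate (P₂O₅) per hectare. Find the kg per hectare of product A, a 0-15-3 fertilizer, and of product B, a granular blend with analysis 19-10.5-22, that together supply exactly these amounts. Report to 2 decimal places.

319.60 kg product A, 689.15 kg product B

With a, b = kg per hectare of product A and product B:
K₂O: 0.03·a + 0.22·b = 161.2
P₂O₅: 0.15·a + 0.105·b = 120.3
From row1: a = (161.2 − 0.22·b) / 0.03.
Into row2: 0.15·(161.2 − 0.22·b)/0.03 + 0.105·b = 120.3 → b = 689.146, a = 319.598.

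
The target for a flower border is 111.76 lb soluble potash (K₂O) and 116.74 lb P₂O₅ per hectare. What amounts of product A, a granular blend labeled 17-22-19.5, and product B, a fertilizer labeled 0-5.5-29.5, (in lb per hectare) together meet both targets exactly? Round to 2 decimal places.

522.22 lb product A, 33.65 lb product B

Let a = lb of product A, b = lb of product B (per hectare).
K₂O: 0.195·a + 0.295·b = 111.76
P₂O₅: 0.22·a + 0.055·b = 116.74
Eliminate b: (row1) − 0.295/0.055·(row2) → -0.985·a = -514.391, so a = 522.224.
Then b = (116.74 − 0.22·522.224) / 0.055 = 33.6484.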